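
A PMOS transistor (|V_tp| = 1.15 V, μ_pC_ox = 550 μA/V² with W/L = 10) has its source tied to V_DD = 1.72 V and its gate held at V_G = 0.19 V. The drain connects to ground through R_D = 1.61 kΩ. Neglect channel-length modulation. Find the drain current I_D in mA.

I_D = 0.397 mA

V_SG = V_DD − V_G = 1.72 − 0.19 = 1.53 V, so V_ov = 1.53 − 1.15 = 0.38 V.
k_p = μ_pC_ox · (W/L) = 5.5 mA/V².
Assume saturation: I_D = ½ k_p V_ov² = 0.5 × 5.5 × 0.38² = 0.397 mA, giving V_SD = V_DD − I_D R_D = 1.72 − 0.397 × 1.61 = 1.08 V.
V_SD = 1.08 V ≥ V_ov = 0.38 V, confirming saturation.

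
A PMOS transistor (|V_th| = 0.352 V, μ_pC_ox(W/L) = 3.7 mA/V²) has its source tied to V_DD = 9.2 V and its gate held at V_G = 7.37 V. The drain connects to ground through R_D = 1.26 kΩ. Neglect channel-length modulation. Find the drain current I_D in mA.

V_SG = V_DD − V_G = 9.2 − 7.37 = 1.83 V, so V_ov = 1.83 − 0.352 = 1.48 V.
Assume saturation: I_D = ½ k_p V_ov² = 0.5 × 3.7 × 1.48² = 4.04 mA, giving V_SD = V_DD − I_D R_D = 9.2 − 4.04 × 1.26 = 4.11 V.
V_SD = 4.11 V ≥ V_ov = 1.48 V, confirming saturation.

I_D = 4.04 mA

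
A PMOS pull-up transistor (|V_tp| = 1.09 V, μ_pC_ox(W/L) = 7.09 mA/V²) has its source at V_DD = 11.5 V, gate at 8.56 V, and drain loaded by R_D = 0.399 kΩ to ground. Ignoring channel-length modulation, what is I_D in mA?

I_D = 12.1 mA

V_SG = V_DD − V_G = 11.5 − 8.56 = 2.94 V, so V_ov = 2.94 − 1.09 = 1.85 V.
Assume saturation: I_D = ½ k_p V_ov² = 0.5 × 7.09 × 1.85² = 12.1 mA, giving V_SD = V_DD − I_D R_D = 11.5 − 12.1 × 0.399 = 6.66 V.
V_SD = 6.66 V ≥ V_ov = 1.85 V, confirming saturation.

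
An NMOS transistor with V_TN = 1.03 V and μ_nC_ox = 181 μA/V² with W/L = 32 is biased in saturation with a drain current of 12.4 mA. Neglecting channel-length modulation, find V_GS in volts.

V_GS = 3.10 V

k_n = μ_nC_ox · (W/L) = 5.792 mA/V².
In saturation I_D = ½ k_n (V_GS − V_TN)², so V_GS − V_TN = √(2 I_D / k_n) = √(2 × 12.4 / 5.792) = 2.07 V.
V_GS = 1.03 + 2.07 = 3.1 V.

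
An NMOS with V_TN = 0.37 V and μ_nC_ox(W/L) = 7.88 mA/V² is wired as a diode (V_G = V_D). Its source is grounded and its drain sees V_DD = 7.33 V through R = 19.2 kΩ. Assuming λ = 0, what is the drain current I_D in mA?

I_D = 0.347 mA

With gate tied to drain, V_GS = V_DS ≥ V_GS − V_TN, so the device is in saturation.
KCL at the drain: ½ k_n (V_GS − V_TN)² = (V_DD − V_GS)/R.
Let x = V_GS − 0.37. Then 75.6 x² + x − 6.96 = 0, giving x = 0.297 V (positive root), so V_GS = 0.667 V.
I_D = (V_DD − V_GS)/R = (7.33 − 0.667) / 19.2 = 0.347 mA.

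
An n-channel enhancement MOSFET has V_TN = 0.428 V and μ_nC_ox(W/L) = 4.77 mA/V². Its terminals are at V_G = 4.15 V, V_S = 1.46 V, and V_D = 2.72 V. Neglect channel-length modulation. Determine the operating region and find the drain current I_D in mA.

Triode; I_D = 9.81 mA

V_GS = V_G − V_S = 4.15 − 1.46 = 2.69 V; V_DS = V_D − V_S = 2.72 − 1.46 = 1.26 V.
V_ov = V_GS − V_TN = 2.69 − 0.428 = 2.26 V.
Since V_DS = 1.26 V < V_ov = 2.26 V, the device is in the triode region.
I_D = k_n [V_ov · V_DS − ½ V_DS²] = 4.77 × [2.26 × 1.26 − 0.5 × 1.26²] = 9.81 mA.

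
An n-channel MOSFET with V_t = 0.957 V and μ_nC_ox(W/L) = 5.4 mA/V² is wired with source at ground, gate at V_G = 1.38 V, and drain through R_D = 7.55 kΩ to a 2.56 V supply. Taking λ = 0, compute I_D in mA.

I_D = 0.316 mA

V_GS = V_G = 1.38 V, so V_ov = 1.38 − 0.957 = 0.423 V.
Assume saturation: I_D = ½ k_n V_ov² = 0.5 × 5.4 × 0.423² = 0.483 mA, giving V_DS = V_DD − I_D R_D = 2.56 − 0.483 × 7.55 = -1.09 V.
But -1.09 V < V_ov = 0.423 V, so the device is actually in triode.
In triode I_D = k_n[V_ov V_DS − ½ V_DS²] and I_D = (V_DD − V_DS)/R_D. Equating: 20.4 V_DS² − 18.25 V_DS + 2.56 = 0, giving V_DS = 0.174 V (the root below V_ov).
I_D = (2.56 − 0.174) / 7.55 = 0.316 mA.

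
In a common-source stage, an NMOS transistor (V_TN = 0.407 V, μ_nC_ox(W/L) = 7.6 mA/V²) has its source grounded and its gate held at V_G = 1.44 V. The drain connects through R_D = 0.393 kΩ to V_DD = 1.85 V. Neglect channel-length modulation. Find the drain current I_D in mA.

V_GS = V_G = 1.44 V, so V_ov = 1.44 − 0.407 = 1.03 V.
Assume saturation: I_D = ½ k_n V_ov² = 0.5 × 7.6 × 1.03² = 4.05 mA, giving V_DS = V_DD − I_D R_D = 1.85 − 4.05 × 0.393 = 0.256 V.
But 0.256 V < V_ov = 1.03 V, so the device is actually in triode.
In triode I_D = k_n[V_ov V_DS − ½ V_DS²] and I_D = (V_DD − V_DS)/R_D. Equating: 1.49 V_DS² − 4.085 V_DS + 1.85 = 0, giving V_DS = 0.573 V (the root below V_ov).
I_D = (1.85 − 0.573) / 0.393 = 3.25 mA.

I_D = 3.25 mA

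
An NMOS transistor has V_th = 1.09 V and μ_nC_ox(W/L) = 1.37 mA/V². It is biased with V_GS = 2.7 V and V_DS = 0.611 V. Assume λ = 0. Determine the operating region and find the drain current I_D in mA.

V_ov = V_GS − V_th = 2.7 − 1.09 = 1.61 V.
Since V_DS = 0.611 V < V_ov = 1.61 V, the device is in the triode region.
I_D = k_n [V_ov · V_DS − ½ V_DS²] = 1.37 × [1.61 × 0.611 − 0.5 × 0.611²] = 1.09 mA.

Triode; I_D = 1.09 mA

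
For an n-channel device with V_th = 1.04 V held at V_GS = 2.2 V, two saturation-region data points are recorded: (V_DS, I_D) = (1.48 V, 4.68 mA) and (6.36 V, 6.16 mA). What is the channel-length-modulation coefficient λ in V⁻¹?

With V_GS fixed, I_D ∝ (1 + λ V_DS) in saturation, so I_D2/I_D1 = (1 + λ V_DS2)/(1 + λ V_DS1).
6.16/4.68 = 1.316 = (1 + 6.36 λ)/(1 + 1.48 λ).
Solving: λ (I_D1 V_DS2 − I_D2 V_DS1) = I_D2 − I_D1, so λ = (6.16 − 4.68) / (4.68 × 6.36 − 6.16 × 1.48) = 1.48 / 20.6 = 0.0717 V⁻¹.

λ = 0.0717 V⁻¹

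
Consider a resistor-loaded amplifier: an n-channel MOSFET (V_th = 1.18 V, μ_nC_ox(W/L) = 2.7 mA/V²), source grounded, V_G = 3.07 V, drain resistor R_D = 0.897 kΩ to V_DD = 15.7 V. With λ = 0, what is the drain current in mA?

I_D = 4.82 mA

V_GS = V_G = 3.07 V, so V_ov = 3.07 − 1.18 = 1.89 V.
Assume saturation: I_D = ½ k_n V_ov² = 0.5 × 2.7 × 1.89² = 4.82 mA, giving V_DS = V_DD − I_D R_D = 15.7 − 4.82 × 0.897 = 11.4 V.
V_DS = 11.4 V ≥ V_ov = 1.89 V, confirming saturation.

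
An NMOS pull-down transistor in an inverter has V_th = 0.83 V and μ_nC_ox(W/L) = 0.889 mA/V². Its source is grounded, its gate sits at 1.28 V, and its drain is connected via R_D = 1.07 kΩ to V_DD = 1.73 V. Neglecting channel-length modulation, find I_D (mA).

I_D = 0.0900 mA

V_GS = V_G = 1.28 V, so V_ov = 1.28 − 0.83 = 0.45 V.
Assume saturation: I_D = ½ k_n V_ov² = 0.5 × 0.889 × 0.45² = 0.09 mA, giving V_DS = V_DD − I_D R_D = 1.73 − 0.09 × 1.07 = 1.63 V.
V_DS = 1.63 V ≥ V_ov = 0.45 V, confirming saturation.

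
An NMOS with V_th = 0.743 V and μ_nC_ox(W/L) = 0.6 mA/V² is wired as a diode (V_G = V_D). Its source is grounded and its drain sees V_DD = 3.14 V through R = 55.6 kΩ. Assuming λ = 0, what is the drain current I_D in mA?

I_D = 0.0368 mA

With gate tied to drain, V_GS = V_DS ≥ V_GS − V_th, so the device is in saturation.
KCL at the drain: ½ k_n (V_GS − V_th)² = (V_DD − V_GS)/R.
Let x = V_GS − 0.743. Then 16.7 x² + x − 2.397 = 0, giving x = 0.35 V (positive root), so V_GS = 1.09 V.
I_D = (V_DD − V_GS)/R = (3.14 − 1.09) / 55.6 = 0.0368 mA.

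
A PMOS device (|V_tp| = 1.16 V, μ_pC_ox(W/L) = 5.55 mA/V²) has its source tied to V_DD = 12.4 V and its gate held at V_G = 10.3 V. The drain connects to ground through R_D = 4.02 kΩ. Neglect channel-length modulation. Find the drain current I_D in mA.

I_D = 2.45 mA

V_SG = V_DD − V_G = 12.4 − 10.3 = 2.1 V, so V_ov = 2.1 − 1.16 = 0.94 V.
Assume saturation: I_D = ½ k_p V_ov² = 0.5 × 5.55 × 0.94² = 2.45 mA, giving V_SD = V_DD − I_D R_D = 12.4 − 2.45 × 4.02 = 2.54 V.
V_SD = 2.54 V ≥ V_ov = 0.94 V, confirming saturation.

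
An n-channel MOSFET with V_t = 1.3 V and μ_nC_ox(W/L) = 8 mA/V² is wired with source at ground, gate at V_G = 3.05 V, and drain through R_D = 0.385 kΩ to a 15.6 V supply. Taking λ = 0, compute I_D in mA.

V_GS = V_G = 3.05 V, so V_ov = 3.05 − 1.3 = 1.75 V.
Assume saturation: I_D = ½ k_n V_ov² = 0.5 × 8 × 1.75² = 12.2 mA, giving V_DS = V_DD − I_D R_D = 15.6 − 12.2 × 0.385 = 10.9 V.
V_DS = 10.9 V ≥ V_ov = 1.75 V, confirming saturation.

I_D = 12.2 mA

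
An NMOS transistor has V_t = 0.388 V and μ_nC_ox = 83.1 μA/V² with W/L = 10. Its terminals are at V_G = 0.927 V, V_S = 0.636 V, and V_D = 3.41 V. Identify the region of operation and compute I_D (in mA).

V_GS = V_G − V_S = 0.927 − 0.636 = 0.291 V; V_DS = V_D − V_S = 3.41 − 0.636 = 2.77 V.
V_GS = 0.291 V < V_t = 0.388 V, so the transistor is in cutoff.

Cutoff; I_D = 0 mA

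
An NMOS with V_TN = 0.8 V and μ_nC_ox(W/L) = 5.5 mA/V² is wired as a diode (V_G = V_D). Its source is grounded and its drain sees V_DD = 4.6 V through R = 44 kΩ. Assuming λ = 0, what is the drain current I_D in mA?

I_D = 0.0824 mA

With gate tied to drain, V_GS = V_DS ≥ V_GS − V_TN, so the device is in saturation.
KCL at the drain: ½ k_n (V_GS − V_TN)² = (V_DD − V_GS)/R.
Let x = V_GS − 0.8. Then 121 x² + x − 3.8 = 0, giving x = 0.173 V (positive root), so V_GS = 0.973 V.
I_D = (V_DD − V_GS)/R = (4.6 − 0.973) / 44 = 0.0824 mA.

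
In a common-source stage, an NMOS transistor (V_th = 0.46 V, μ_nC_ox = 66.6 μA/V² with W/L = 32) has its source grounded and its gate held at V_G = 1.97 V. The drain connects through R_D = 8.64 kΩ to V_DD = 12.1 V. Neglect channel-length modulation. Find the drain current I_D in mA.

I_D = 1.34 mA

V_GS = V_G = 1.97 V, so V_ov = 1.97 − 0.46 = 1.51 V.
k_n = μ_nC_ox · (W/L) = 2.131 mA/V².
Assume saturation: I_D = ½ k_n V_ov² = 0.5 × 2.131 × 1.51² = 2.43 mA, giving V_DS = V_DD − I_D R_D = 12.1 − 2.43 × 8.64 = -8.89 V.
But -8.89 V < V_ov = 1.51 V, so the device is actually in triode.
In triode I_D = k_n[V_ov V_DS − ½ V_DS²] and I_D = (V_DD − V_DS)/R_D. Equating: 9.21 V_DS² − 28.8 V_DS + 12.1 = 0, giving V_DS = 0.5 V (the root below V_ov).
I_D = (12.1 − 0.5) / 8.64 = 1.34 mA.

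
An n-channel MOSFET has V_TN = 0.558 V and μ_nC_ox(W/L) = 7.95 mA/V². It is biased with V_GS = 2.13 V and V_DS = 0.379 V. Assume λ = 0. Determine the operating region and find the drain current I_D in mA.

Triode; I_D = 4.17 mA

V_ov = V_GS − V_TN = 2.13 − 0.558 = 1.57 V.
Since V_DS = 0.379 V < V_ov = 1.57 V, the device is in the triode region.
I_D = k_n [V_ov · V_DS − ½ V_DS²] = 7.95 × [1.57 × 0.379 − 0.5 × 0.379²] = 4.17 mA.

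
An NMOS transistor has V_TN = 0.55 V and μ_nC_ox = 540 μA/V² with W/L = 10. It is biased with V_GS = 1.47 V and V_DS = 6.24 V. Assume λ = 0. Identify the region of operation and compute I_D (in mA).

k_n = μ_nC_ox · (W/L) = 5.4 mA/V².
V_ov = V_GS − V_TN = 1.47 − 0.55 = 0.92 V.
Since V_DS = 6.24 V ≥ V_ov = 0.92 V, the device is in saturation.
I_D = ½ k_n V_ov² = 0.5 × 5.4 × 0.92² = 2.29 mA.

Saturation; I_D = 2.29 mA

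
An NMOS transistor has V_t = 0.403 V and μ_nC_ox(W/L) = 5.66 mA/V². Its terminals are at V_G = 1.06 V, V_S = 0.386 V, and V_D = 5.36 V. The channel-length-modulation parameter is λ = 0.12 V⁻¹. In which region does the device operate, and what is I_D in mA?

Saturation; I_D = 0.332 mA

V_GS = V_G − V_S = 1.06 − 0.386 = 0.674 V; V_DS = V_D − V_S = 5.36 − 0.386 = 4.97 V.
V_ov = V_GS − V_t = 0.674 − 0.403 = 0.271 V.
Since V_DS = 4.97 V ≥ V_ov = 0.271 V, the device is in saturation.
I_D = ½ k_n V_ov² (1 + λ V_DS) = 0.5 × 5.66 × 0.271² × (1 + 0.12 × 4.97) = 0.332 mA.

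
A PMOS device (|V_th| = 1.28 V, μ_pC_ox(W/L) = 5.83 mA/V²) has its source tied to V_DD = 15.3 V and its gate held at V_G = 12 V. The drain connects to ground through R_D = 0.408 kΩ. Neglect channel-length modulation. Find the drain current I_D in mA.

V_SG = V_DD − V_G = 15.3 − 12 = 3.3 V, so V_ov = 3.3 − 1.28 = 2.02 V.
Assume saturation: I_D = ½ k_p V_ov² = 0.5 × 5.83 × 2.02² = 11.9 mA, giving V_SD = V_DD − I_D R_D = 15.3 − 11.9 × 0.408 = 10.4 V.
V_SD = 10.4 V ≥ V_ov = 2.02 V, confirming saturation.

I_D = 11.9 mA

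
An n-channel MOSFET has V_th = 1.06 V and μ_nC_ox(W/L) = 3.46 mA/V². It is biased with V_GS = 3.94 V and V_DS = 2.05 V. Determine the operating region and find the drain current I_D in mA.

Triode; I_D = 13.2 mA

V_ov = V_GS − V_th = 3.94 − 1.06 = 2.88 V.
Since V_DS = 2.05 V < V_ov = 2.88 V, the device is in the triode region.
I_D = k_n [V_ov · V_DS − ½ V_DS²] = 3.46 × [2.88 × 2.05 − 0.5 × 2.05²] = 13.2 mA.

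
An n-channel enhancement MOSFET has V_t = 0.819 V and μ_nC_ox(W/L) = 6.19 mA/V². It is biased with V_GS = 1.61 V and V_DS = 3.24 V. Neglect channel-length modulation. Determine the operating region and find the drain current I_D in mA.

Saturation; I_D = 1.94 mA

V_ov = V_GS − V_t = 1.61 − 0.819 = 0.791 V.
Since V_DS = 3.24 V ≥ V_ov = 0.791 V, the device is in saturation.
I_D = ½ k_n V_ov² = 0.5 × 6.19 × 0.791² = 1.94 mA.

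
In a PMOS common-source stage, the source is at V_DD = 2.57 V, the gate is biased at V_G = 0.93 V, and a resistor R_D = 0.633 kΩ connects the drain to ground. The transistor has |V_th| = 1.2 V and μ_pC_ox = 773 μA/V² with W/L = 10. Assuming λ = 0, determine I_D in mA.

V_SG = V_DD − V_G = 2.57 − 0.93 = 1.64 V, so V_ov = 1.64 − 1.2 = 0.44 V.
k_p = μ_pC_ox · (W/L) = 7.73 mA/V².
Assume saturation: I_D = ½ k_p V_ov² = 0.5 × 7.73 × 0.44² = 0.748 mA, giving V_SD = V_DD − I_D R_D = 2.57 − 0.748 × 0.633 = 2.1 V.
V_SD = 2.1 V ≥ V_ov = 0.44 V, confirming saturation.

I_D = 0.748 mA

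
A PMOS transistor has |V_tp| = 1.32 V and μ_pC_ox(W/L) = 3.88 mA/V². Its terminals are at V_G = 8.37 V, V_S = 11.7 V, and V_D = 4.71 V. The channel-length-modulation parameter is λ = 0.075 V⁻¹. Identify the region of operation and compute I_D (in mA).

Saturation; I_D = 11.9 mA

V_SG = V_S − V_G = 11.7 − 8.37 = 3.33 V; V_SD = V_S − V_D = 11.7 − 4.71 = 6.99 V.
V_ov = V_SG − |V_tp| = 3.33 − 1.32 = 2.01 V.
Since V_SD = 6.99 V ≥ V_ov = 2.01 V, the device is in saturation.
I_D = ½ k_p V_ov² (1 + λ V_SD) = 0.5 × 3.88 × 2.01² × (1 + 0.075 × 6.99) = 11.9 mA.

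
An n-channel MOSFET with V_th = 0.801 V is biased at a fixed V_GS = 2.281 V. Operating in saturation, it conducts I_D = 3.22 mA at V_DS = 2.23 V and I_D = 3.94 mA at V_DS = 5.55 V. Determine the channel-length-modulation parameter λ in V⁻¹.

λ = 0.0793 V⁻¹

With V_GS fixed, I_D ∝ (1 + λ V_DS) in saturation, so I_D2/I_D1 = (1 + λ V_DS2)/(1 + λ V_DS1).
3.94/3.22 = 1.224 = (1 + 5.55 λ)/(1 + 2.23 λ).
Solving: λ (I_D1 V_DS2 − I_D2 V_DS1) = I_D2 − I_D1, so λ = (3.94 − 3.22) / (3.22 × 5.55 − 3.94 × 2.23) = 0.72 / 9.08 = 0.0793 V⁻¹.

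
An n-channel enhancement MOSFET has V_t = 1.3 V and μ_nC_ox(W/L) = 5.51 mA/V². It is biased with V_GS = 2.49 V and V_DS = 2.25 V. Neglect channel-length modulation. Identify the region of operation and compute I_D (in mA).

Saturation; I_D = 3.90 mA

V_ov = V_GS − V_t = 2.49 − 1.3 = 1.19 V.
Since V_DS = 2.25 V ≥ V_ov = 1.19 V, the device is in saturation.
I_D = ½ k_n V_ov² = 0.5 × 5.51 × 1.19² = 3.9 mA.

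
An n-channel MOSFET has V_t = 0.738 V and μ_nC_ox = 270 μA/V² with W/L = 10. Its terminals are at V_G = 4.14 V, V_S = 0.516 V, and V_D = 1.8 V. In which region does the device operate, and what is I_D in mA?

V_GS = V_G − V_S = 4.14 − 0.516 = 3.62 V; V_DS = V_D − V_S = 1.8 − 0.516 = 1.28 V.
k_n = μ_nC_ox · (W/L) = 2.7 mA/V².
V_ov = V_GS − V_t = 3.62 − 0.738 = 2.89 V.
Since V_DS = 1.28 V < V_ov = 2.89 V, the device is in the triode region.
I_D = k_n [V_ov · V_DS − ½ V_DS²] = 2.7 × [2.89 × 1.28 − 0.5 × 1.28²] = 7.78 mA.

Triode; I_D = 7.78 mA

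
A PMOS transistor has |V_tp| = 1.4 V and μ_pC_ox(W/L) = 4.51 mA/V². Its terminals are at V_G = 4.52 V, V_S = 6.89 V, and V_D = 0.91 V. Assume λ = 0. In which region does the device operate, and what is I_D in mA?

Saturation; I_D = 2.12 mA

V_SG = V_S − V_G = 6.89 − 4.52 = 2.37 V; V_SD = V_S − V_D = 6.89 − 0.91 = 5.98 V.
V_ov = V_SG − |V_tp| = 2.37 − 1.4 = 0.97 V.
Since V_SD = 5.98 V ≥ V_ov = 0.97 V, the device is in saturation.
I_D = ½ k_p V_ov² = 0.5 × 4.51 × 0.97² = 2.12 mA.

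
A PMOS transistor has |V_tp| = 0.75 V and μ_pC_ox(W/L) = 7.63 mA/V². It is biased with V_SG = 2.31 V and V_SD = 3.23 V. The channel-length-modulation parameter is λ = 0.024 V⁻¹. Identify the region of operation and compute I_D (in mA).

V_ov = V_SG − |V_tp| = 2.31 − 0.75 = 1.56 V.
Since V_SD = 3.23 V ≥ V_ov = 1.56 V, the device is in saturation.
I_D = ½ k_p V_ov² (1 + λ V_SD) = 0.5 × 7.63 × 1.56² × (1 + 0.024 × 3.23) = 10 mA.

Saturation; I_D = 10.0 mA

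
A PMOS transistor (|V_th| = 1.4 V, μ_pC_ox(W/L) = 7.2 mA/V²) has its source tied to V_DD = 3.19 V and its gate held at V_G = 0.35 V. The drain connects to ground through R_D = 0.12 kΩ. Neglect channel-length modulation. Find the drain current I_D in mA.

I_D = 7.46 mA

V_SG = V_DD − V_G = 3.19 − 0.35 = 2.84 V, so V_ov = 2.84 − 1.4 = 1.44 V.
Assume saturation: I_D = ½ k_p V_ov² = 0.5 × 7.2 × 1.44² = 7.46 mA, giving V_SD = V_DD − I_D R_D = 3.19 − 7.46 × 0.12 = 2.29 V.
V_SD = 2.29 V ≥ V_ov = 1.44 V, confirming saturation.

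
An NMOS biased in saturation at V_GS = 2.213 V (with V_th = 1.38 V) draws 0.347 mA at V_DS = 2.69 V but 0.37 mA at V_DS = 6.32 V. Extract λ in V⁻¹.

With V_GS fixed, I_D ∝ (1 + λ V_DS) in saturation, so I_D2/I_D1 = (1 + λ V_DS2)/(1 + λ V_DS1).
0.37/0.347 = 1.066 = (1 + 6.32 λ)/(1 + 2.69 λ).
Solving: λ (I_D1 V_DS2 − I_D2 V_DS1) = I_D2 − I_D1, so λ = (0.37 − 0.347) / (0.347 × 6.32 − 0.37 × 2.69) = 0.023 / 1.2 = 0.0192 V⁻¹.

λ = 0.0192 V⁻¹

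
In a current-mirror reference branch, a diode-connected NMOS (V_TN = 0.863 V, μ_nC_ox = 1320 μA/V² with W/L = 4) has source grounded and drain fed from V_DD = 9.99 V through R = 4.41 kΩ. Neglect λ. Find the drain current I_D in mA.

With gate tied to drain, V_GS = V_DS ≥ V_GS − V_TN, so the device is in saturation.
k_n = μ_nC_ox · (W/L) = 5.28 mA/V².
KCL at the drain: ½ k_n (V_GS − V_TN)² = (V_DD − V_GS)/R.
Let x = V_GS − 0.863. Then 11.6 x² + x − 9.127 = 0, giving x = 0.844 V (positive root), so V_GS = 1.71 V.
I_D = (V_DD − V_GS)/R = (9.99 − 1.71) / 4.41 = 1.88 mA.

I_D = 1.88 mA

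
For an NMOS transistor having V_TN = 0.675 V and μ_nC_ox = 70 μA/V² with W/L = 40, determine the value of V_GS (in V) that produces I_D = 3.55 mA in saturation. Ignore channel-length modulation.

V_GS = 2.27 V

k_n = μ_nC_ox · (W/L) = 2.8 mA/V².
In saturation I_D = ½ k_n (V_GS − V_TN)², so V_GS − V_TN = √(2 I_D / k_n) = √(2 × 3.55 / 2.8) = 1.59 V.
V_GS = 0.675 + 1.59 = 2.27 V.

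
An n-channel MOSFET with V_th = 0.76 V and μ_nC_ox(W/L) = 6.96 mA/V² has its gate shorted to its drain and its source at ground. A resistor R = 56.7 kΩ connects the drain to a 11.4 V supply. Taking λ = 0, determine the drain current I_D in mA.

With gate tied to drain, V_GS = V_DS ≥ V_GS − V_th, so the device is in saturation.
KCL at the drain: ½ k_n (V_GS − V_th)² = (V_DD − V_GS)/R.
Let x = V_GS − 0.76. Then 197 x² + x − 10.64 = 0, giving x = 0.23 V (positive root), so V_GS = 0.99 V.
I_D = (V_DD − V_GS)/R = (11.4 − 0.99) / 56.7 = 0.184 mA.

I_D = 0.184 mA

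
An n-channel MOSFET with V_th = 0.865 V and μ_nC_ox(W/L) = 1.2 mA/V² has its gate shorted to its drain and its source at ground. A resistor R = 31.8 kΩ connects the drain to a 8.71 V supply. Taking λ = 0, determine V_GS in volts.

With gate tied to drain, V_GS = V_DS ≥ V_GS − V_th, so the device is in saturation.
KCL at the drain: ½ k_n (V_GS − V_th)² = (V_DD − V_GS)/R.
Let x = V_GS − 0.865. Then 19.1 x² + x − 7.845 = 0, giving x = 0.616 V (positive root), so V_GS = 1.48 V.
I_D = (V_DD − V_GS)/R = (8.71 − 1.48) / 31.8 = 0.227 mA.

V_GS = 1.48 V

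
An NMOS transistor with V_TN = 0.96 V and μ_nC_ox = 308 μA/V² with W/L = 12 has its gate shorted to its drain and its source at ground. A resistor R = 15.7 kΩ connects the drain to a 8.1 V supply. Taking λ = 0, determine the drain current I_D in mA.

I_D = 0.424 mA

With gate tied to drain, V_GS = V_DS ≥ V_GS − V_TN, so the device is in saturation.
k_n = μ_nC_ox · (W/L) = 3.696 mA/V².
KCL at the drain: ½ k_n (V_GS − V_TN)² = (V_DD − V_GS)/R.
Let x = V_GS − 0.96. Then 29 x² + x − 7.14 = 0, giving x = 0.479 V (positive root), so V_GS = 1.44 V.
I_D = (V_DD − V_GS)/R = (8.1 − 1.44) / 15.7 = 0.424 mA.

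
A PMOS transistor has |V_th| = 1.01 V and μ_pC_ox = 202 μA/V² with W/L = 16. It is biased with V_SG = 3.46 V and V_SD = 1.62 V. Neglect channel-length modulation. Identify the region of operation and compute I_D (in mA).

Triode; I_D = 8.59 mA

k_p = μ_pC_ox · (W/L) = 3.232 mA/V².
V_ov = V_SG − |V_th| = 3.46 − 1.01 = 2.45 V.
Since V_SD = 1.62 V < V_ov = 2.45 V, the device is in the triode region.
I_D = k_p [V_ov · V_SD − ½ V_SD²] = 3.232 × [2.45 × 1.62 − 0.5 × 1.62²] = 8.59 mA.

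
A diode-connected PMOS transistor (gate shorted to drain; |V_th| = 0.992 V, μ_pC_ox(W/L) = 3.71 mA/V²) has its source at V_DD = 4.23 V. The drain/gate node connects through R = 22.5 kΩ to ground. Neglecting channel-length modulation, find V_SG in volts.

With gate tied to drain, V_SG = V_SD ≥ V_SG − |V_th|, so the device is in saturation.
KCL at the drain: ½ k_p (V_SG − |V_th|)² = (V_DD − V_SG)/R.
Let x = V_SG − 0.992. Then 41.7 x² + x − 3.238 = 0, giving x = 0.267 V (positive root), so V_SG = 1.26 V.
I_D = (V_DD − V_SG)/R = (4.23 − 1.26) / 22.5 = 0.132 mA.

V_SG = 1.26 V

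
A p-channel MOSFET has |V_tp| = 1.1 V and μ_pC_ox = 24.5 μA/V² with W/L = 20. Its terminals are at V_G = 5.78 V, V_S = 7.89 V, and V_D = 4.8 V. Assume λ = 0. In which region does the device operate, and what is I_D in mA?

V_SG = V_S − V_G = 7.89 − 5.78 = 2.11 V; V_SD = V_S − V_D = 7.89 − 4.8 = 3.09 V.
k_p = μ_pC_ox · (W/L) = 0.49 mA/V².
V_ov = V_SG − |V_tp| = 2.11 − 1.1 = 1.01 V.
Since V_SD = 3.09 V ≥ V_ov = 1.01 V, the device is in saturation.
I_D = ½ k_p V_ov² = 0.5 × 0.49 × 1.01² = 0.25 mA.

Saturation; I_D = 0.250 mA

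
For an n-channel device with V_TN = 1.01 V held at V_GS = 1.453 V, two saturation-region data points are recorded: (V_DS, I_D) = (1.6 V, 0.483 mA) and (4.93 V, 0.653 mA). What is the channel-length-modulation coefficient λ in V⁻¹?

λ = 0.127 V⁻¹

With V_GS fixed, I_D ∝ (1 + λ V_DS) in saturation, so I_D2/I_D1 = (1 + λ V_DS2)/(1 + λ V_DS1).
0.653/0.483 = 1.352 = (1 + 4.93 λ)/(1 + 1.6 λ).
Solving: λ (I_D1 V_DS2 − I_D2 V_DS1) = I_D2 − I_D1, so λ = (0.653 − 0.483) / (0.483 × 4.93 − 0.653 × 1.6) = 0.17 / 1.34 = 0.127 V⁻¹.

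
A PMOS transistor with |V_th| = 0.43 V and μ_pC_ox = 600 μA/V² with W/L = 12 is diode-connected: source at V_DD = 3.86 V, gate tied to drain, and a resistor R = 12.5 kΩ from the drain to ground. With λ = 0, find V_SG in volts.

V_SG = 0.695 V

With gate tied to drain, V_SG = V_SD ≥ V_SG − |V_th|, so the device is in saturation.
k_p = μ_pC_ox · (W/L) = 7.2 mA/V².
KCL at the drain: ½ k_p (V_SG − |V_th|)² = (V_DD − V_SG)/R.
Let x = V_SG − 0.43. Then 45 x² + x − 3.43 = 0, giving x = 0.265 V (positive root), so V_SG = 0.695 V.
I_D = (V_DD − V_SG)/R = (3.86 − 0.695) / 12.5 = 0.253 mA.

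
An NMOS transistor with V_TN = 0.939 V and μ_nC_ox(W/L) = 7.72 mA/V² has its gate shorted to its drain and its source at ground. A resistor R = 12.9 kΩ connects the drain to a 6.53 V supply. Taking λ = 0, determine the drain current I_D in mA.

I_D = 0.408 mA

With gate tied to drain, V_GS = V_DS ≥ V_GS − V_TN, so the device is in saturation.
KCL at the drain: ½ k_n (V_GS − V_TN)² = (V_DD − V_GS)/R.
Let x = V_GS − 0.939. Then 49.8 x² + x − 5.591 = 0, giving x = 0.325 V (positive root), so V_GS = 1.26 V.
I_D = (V_DD − V_GS)/R = (6.53 − 1.26) / 12.9 = 0.408 mA.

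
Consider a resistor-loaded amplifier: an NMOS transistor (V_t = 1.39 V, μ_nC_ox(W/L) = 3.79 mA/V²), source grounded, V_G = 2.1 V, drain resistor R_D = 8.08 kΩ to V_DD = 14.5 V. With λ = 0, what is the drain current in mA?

I_D = 0.955 mA

V_GS = V_G = 2.1 V, so V_ov = 2.1 − 1.39 = 0.71 V.
Assume saturation: I_D = ½ k_n V_ov² = 0.5 × 3.79 × 0.71² = 0.955 mA, giving V_DS = V_DD − I_D R_D = 14.5 − 0.955 × 8.08 = 6.78 V.
V_DS = 6.78 V ≥ V_ov = 0.71 V, confirming saturation.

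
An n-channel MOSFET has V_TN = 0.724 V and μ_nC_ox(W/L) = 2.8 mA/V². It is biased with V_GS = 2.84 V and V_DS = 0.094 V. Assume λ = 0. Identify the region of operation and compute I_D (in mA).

V_ov = V_GS − V_TN = 2.84 − 0.724 = 2.12 V.
Since V_DS = 0.094 V < V_ov = 2.12 V, the device is in the triode region.
I_D = k_n [V_ov · V_DS − ½ V_DS²] = 2.8 × [2.12 × 0.094 − 0.5 × 0.094²] = 0.545 mA.

Triode; I_D = 0.545 mA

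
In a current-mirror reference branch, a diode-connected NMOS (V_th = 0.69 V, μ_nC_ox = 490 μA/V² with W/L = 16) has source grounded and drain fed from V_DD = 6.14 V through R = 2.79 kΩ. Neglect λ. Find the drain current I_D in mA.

I_D = 1.72 mA

With gate tied to drain, V_GS = V_DS ≥ V_GS − V_th, so the device is in saturation.
k_n = μ_nC_ox · (W/L) = 7.84 mA/V².
KCL at the drain: ½ k_n (V_GS − V_th)² = (V_DD − V_GS)/R.
Let x = V_GS − 0.69. Then 10.9 x² + x − 5.45 = 0, giving x = 0.662 V (positive root), so V_GS = 1.35 V.
I_D = (V_DD − V_GS)/R = (6.14 − 1.35) / 2.79 = 1.72 mA.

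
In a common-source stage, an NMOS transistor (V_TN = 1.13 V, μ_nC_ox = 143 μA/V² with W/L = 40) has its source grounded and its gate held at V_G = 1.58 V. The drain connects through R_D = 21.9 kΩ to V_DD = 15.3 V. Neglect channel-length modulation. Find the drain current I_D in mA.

V_GS = V_G = 1.58 V, so V_ov = 1.58 − 1.13 = 0.45 V.
k_n = μ_nC_ox · (W/L) = 5.72 mA/V².
Assume saturation: I_D = ½ k_n V_ov² = 0.5 × 5.72 × 0.45² = 0.579 mA, giving V_DS = V_DD − I_D R_D = 15.3 − 0.579 × 21.9 = 2.62 V.
V_DS = 2.62 V ≥ V_ov = 0.45 V, confirming saturation.

I_D = 0.579 mA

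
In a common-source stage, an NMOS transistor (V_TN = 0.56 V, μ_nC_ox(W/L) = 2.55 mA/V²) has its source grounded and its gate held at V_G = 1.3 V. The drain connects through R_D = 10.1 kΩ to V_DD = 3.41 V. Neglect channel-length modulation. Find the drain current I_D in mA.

V_GS = V_G = 1.3 V, so V_ov = 1.3 − 0.56 = 0.74 V.
Assume saturation: I_D = ½ k_n V_ov² = 0.5 × 2.55 × 0.74² = 0.698 mA, giving V_DS = V_DD − I_D R_D = 3.41 − 0.698 × 10.1 = -3.64 V.
But -3.64 V < V_ov = 0.74 V, so the device is actually in triode.
In triode I_D = k_n[V_ov V_DS − ½ V_DS²] and I_D = (V_DD − V_DS)/R_D. Equating: 12.9 V_DS² − 20.06 V_DS + 3.41 = 0, giving V_DS = 0.194 V (the root below V_ov).
I_D = (3.41 − 0.194) / 10.1 = 0.318 mA.

I_D = 0.318 mA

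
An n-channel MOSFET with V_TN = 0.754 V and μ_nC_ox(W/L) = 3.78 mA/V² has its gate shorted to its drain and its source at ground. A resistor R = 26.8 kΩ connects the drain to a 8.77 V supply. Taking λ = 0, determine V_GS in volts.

V_GS = 1.14 V

With gate tied to drain, V_GS = V_DS ≥ V_GS − V_TN, so the device is in saturation.
KCL at the drain: ½ k_n (V_GS − V_TN)² = (V_DD − V_GS)/R.
Let x = V_GS − 0.754. Then 50.7 x² + x − 8.016 = 0, giving x = 0.388 V (positive root), so V_GS = 1.14 V.
I_D = (V_DD − V_GS)/R = (8.77 − 1.14) / 26.8 = 0.285 mA.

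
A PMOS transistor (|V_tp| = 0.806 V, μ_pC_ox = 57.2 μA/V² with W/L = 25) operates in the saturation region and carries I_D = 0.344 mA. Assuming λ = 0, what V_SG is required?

V_SG = 1.50 V

k_p = μ_pC_ox · (W/L) = 1.43 mA/V².
In saturation I_D = ½ k_p (V_SG − |V_tp|)², so V_SG − |V_tp| = √(2 I_D / k_p) = √(2 × 0.344 / 1.43) = 0.694 V.
V_SG = 0.806 + 0.694 = 1.5 V.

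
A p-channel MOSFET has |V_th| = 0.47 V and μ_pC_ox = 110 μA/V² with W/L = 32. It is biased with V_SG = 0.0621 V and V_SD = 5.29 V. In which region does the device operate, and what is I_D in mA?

V_SG = 0.0621 V < |V_th| = 0.47 V, so the transistor is in cutoff.

Cutoff; I_D = 0 mA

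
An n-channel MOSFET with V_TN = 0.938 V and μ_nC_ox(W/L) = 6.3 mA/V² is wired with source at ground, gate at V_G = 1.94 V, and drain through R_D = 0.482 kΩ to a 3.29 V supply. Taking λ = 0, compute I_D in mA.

V_GS = V_G = 1.94 V, so V_ov = 1.94 − 0.938 = 1 V.
Assume saturation: I_D = ½ k_n V_ov² = 0.5 × 6.3 × 1² = 3.16 mA, giving V_DS = V_DD − I_D R_D = 3.29 − 3.16 × 0.482 = 1.77 V.
V_DS = 1.77 V ≥ V_ov = 1 V, confirming saturation.

I_D = 3.16 mA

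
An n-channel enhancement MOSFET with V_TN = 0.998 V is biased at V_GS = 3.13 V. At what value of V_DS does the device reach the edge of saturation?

V_DS,sat = 2.13 V

The boundary between triode and saturation is V_DS = V_GS − V_TN = V_ov.
V_ov = 3.13 − 0.998 = 2.13 V.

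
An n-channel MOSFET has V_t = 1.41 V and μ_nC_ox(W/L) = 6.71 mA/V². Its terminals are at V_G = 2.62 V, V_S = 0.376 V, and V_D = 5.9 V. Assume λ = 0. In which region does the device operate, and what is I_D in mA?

Saturation; I_D = 2.33 mA

V_GS = V_G − V_S = 2.62 − 0.376 = 2.24 V; V_DS = V_D − V_S = 5.9 − 0.376 = 5.52 V.
V_ov = V_GS − V_t = 2.24 − 1.41 = 0.834 V.
Since V_DS = 5.52 V ≥ V_ov = 0.834 V, the device is in saturation.
I_D = ½ k_n V_ov² = 0.5 × 6.71 × 0.834² = 2.33 mA.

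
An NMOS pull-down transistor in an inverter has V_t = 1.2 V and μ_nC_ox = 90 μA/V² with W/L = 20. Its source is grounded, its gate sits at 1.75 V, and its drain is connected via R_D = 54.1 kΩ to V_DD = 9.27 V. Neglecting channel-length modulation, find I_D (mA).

V_GS = V_G = 1.75 V, so V_ov = 1.75 − 1.2 = 0.55 V.
k_n = μ_nC_ox · (W/L) = 1.8 mA/V².
Assume saturation: I_D = ½ k_n V_ov² = 0.5 × 1.8 × 0.55² = 0.272 mA, giving V_DS = V_DD − I_D R_D = 9.27 − 0.272 × 54.1 = -5.46 V.
But -5.46 V < V_ov = 0.55 V, so the device is actually in triode.
In triode I_D = k_n[V_ov V_DS − ½ V_DS²] and I_D = (V_DD − V_DS)/R_D. Equating: 48.7 V_DS² − 54.56 V_DS + 9.27 = 0, giving V_DS = 0.209 V (the root below V_ov).
I_D = (9.27 − 0.209) / 54.1 = 0.167 mA.

I_D = 0.167 mA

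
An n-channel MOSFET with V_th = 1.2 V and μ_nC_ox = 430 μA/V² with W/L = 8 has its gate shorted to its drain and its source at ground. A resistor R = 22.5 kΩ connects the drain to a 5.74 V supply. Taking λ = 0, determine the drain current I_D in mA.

With gate tied to drain, V_GS = V_DS ≥ V_GS − V_th, so the device is in saturation.
k_n = μ_nC_ox · (W/L) = 3.44 mA/V².
KCL at the drain: ½ k_n (V_GS − V_th)² = (V_DD − V_GS)/R.
Let x = V_GS − 1.2. Then 38.7 x² + x − 4.54 = 0, giving x = 0.33 V (positive root), so V_GS = 1.53 V.
I_D = (V_DD − V_GS)/R = (5.74 − 1.53) / 22.5 = 0.187 mA.

I_D = 0.187 mA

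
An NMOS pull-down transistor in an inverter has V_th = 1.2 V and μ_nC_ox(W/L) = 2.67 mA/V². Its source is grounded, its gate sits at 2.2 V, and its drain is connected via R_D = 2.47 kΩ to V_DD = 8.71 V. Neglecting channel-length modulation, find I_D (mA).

V_GS = V_G = 2.2 V, so V_ov = 2.2 − 1.2 = 1 V.
Assume saturation: I_D = ½ k_n V_ov² = 0.5 × 2.67 × 1² = 1.34 mA, giving V_DS = V_DD − I_D R_D = 8.71 − 1.34 × 2.47 = 5.41 V.
V_DS = 5.41 V ≥ V_ov = 1 V, confirming saturation.

I_D = 1.34 mA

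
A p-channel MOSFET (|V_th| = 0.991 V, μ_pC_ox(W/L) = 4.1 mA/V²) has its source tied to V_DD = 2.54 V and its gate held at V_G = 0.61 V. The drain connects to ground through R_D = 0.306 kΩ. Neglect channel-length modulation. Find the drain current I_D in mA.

I_D = 1.81 mA

V_SG = V_DD − V_G = 2.54 − 0.61 = 1.93 V, so V_ov = 1.93 − 0.991 = 0.939 V.
Assume saturation: I_D = ½ k_p V_ov² = 0.5 × 4.1 × 0.939² = 1.81 mA, giving V_SD = V_DD − I_D R_D = 2.54 − 1.81 × 0.306 = 1.99 V.
V_SD = 1.99 V ≥ V_ov = 0.939 V, confirming saturation.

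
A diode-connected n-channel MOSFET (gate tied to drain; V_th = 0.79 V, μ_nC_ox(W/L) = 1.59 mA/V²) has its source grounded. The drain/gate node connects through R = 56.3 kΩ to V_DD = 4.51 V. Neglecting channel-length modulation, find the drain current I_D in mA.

I_D = 0.0611 mA

With gate tied to drain, V_GS = V_DS ≥ V_GS − V_th, so the device is in saturation.
KCL at the drain: ½ k_n (V_GS − V_th)² = (V_DD − V_GS)/R.
Let x = V_GS − 0.79. Then 44.8 x² + x − 3.72 = 0, giving x = 0.277 V (positive root), so V_GS = 1.07 V.
I_D = (V_DD − V_GS)/R = (4.51 − 1.07) / 56.3 = 0.0611 mA.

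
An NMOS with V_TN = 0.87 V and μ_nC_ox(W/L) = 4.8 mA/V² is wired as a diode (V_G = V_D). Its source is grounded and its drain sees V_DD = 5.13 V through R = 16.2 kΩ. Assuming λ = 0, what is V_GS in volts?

With gate tied to drain, V_GS = V_DS ≥ V_GS − V_TN, so the device is in saturation.
KCL at the drain: ½ k_n (V_GS − V_TN)² = (V_DD − V_GS)/R.
Let x = V_GS − 0.87. Then 38.9 x² + x − 4.26 = 0, giving x = 0.318 V (positive root), so V_GS = 1.19 V.
I_D = (V_DD − V_GS)/R = (5.13 − 1.19) / 16.2 = 0.243 mA.

V_GS = 1.19 V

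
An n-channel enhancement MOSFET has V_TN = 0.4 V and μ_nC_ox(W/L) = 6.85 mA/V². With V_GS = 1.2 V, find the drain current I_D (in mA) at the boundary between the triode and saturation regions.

At the boundary V_DS = V_ov = V_GS − V_TN = 1.2 − 0.4 = 0.8 V.
I_D = ½ k_n V_ov² = 0.5 × 6.85 × 0.8² = 2.19 mA.

I_D = 2.19 mA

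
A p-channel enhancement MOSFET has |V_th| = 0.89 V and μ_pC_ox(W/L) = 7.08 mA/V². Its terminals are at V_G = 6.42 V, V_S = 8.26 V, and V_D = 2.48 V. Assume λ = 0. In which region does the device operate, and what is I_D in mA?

Saturation; I_D = 3.19 mA

V_SG = V_S − V_G = 8.26 − 6.42 = 1.84 V; V_SD = V_S − V_D = 8.26 − 2.48 = 5.78 V.
V_ov = V_SG − |V_th| = 1.84 − 0.89 = 0.95 V.
Since V_SD = 5.78 V ≥ V_ov = 0.95 V, the device is in saturation.
I_D = ½ k_p V_ov² = 0.5 × 7.08 × 0.95² = 3.19 mA.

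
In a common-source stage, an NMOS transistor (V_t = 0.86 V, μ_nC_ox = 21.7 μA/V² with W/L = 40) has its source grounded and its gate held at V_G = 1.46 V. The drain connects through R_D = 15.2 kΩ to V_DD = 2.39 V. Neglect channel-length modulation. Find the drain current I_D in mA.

V_GS = V_G = 1.46 V, so V_ov = 1.46 − 0.86 = 0.6 V.
k_n = μ_nC_ox · (W/L) = 0.868 mA/V².
Assume saturation: I_D = ½ k_n V_ov² = 0.5 × 0.868 × 0.6² = 0.156 mA, giving V_DS = V_DD − I_D R_D = 2.39 − 0.156 × 15.2 = 0.0152 V.
But 0.0152 V < V_ov = 0.6 V, so the device is actually in triode.
In triode I_D = k_n[V_ov V_DS − ½ V_DS²] and I_D = (V_DD − V_DS)/R_D. Equating: 6.6 V_DS² − 8.916 V_DS + 2.39 = 0, giving V_DS = 0.369 V (the root below V_ov).
I_D = (2.39 − 0.369) / 15.2 = 0.133 mA.

I_D = 0.133 mA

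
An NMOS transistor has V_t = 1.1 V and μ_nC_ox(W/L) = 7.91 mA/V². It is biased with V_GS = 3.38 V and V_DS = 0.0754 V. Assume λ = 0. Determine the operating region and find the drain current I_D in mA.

V_ov = V_GS − V_t = 3.38 − 1.1 = 2.28 V.
Since V_DS = 0.0754 V < V_ov = 2.28 V, the device is in the triode region.
I_D = k_n [V_ov · V_DS − ½ V_DS²] = 7.91 × [2.28 × 0.0754 − 0.5 × 0.0754²] = 1.34 mA.

Triode; I_D = 1.34 mA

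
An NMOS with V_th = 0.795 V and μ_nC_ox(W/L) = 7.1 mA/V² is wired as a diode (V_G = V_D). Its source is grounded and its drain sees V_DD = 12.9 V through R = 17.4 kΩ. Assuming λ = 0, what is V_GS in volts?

V_GS = 1.23 V

With gate tied to drain, V_GS = V_DS ≥ V_GS − V_th, so the device is in saturation.
KCL at the drain: ½ k_n (V_GS − V_th)² = (V_DD − V_GS)/R.
Let x = V_GS − 0.795. Then 61.8 x² + x − 12.11 = 0, giving x = 0.435 V (positive root), so V_GS = 1.23 V.
I_D = (V_DD − V_GS)/R = (12.9 − 1.23) / 17.4 = 0.671 mA.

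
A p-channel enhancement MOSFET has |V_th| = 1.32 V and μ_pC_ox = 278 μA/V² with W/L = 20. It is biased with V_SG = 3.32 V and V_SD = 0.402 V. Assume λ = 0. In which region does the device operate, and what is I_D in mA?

Triode; I_D = 4.02 mA

k_p = μ_pC_ox · (W/L) = 5.56 mA/V².
V_ov = V_SG − |V_th| = 3.32 − 1.32 = 2 V.
Since V_SD = 0.402 V < V_ov = 2 V, the device is in the triode region.
I_D = k_p [V_ov · V_SD − ½ V_SD²] = 5.56 × [2 × 0.402 − 0.5 × 0.402²] = 4.02 mA.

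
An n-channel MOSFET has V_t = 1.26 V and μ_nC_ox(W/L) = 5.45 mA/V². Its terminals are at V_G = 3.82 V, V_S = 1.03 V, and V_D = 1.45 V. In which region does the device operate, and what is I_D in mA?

Triode; I_D = 3.02 mA

V_GS = V_G − V_S = 3.82 − 1.03 = 2.79 V; V_DS = V_D − V_S = 1.45 − 1.03 = 0.42 V.
V_ov = V_GS − V_t = 2.79 − 1.26 = 1.53 V.
Since V_DS = 0.42 V < V_ov = 1.53 V, the device is in the triode region.
I_D = k_n [V_ov · V_DS − ½ V_DS²] = 5.45 × [1.53 × 0.42 − 0.5 × 0.42²] = 3.02 mA.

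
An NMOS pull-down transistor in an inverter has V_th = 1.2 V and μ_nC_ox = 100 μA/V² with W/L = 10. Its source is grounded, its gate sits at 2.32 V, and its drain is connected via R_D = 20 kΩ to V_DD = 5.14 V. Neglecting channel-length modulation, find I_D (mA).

I_D = 0.245 mA

V_GS = V_G = 2.32 V, so V_ov = 2.32 − 1.2 = 1.12 V.
k_n = μ_nC_ox · (W/L) = 1 mA/V².
Assume saturation: I_D = ½ k_n V_ov² = 0.5 × 1 × 1.12² = 0.627 mA, giving V_DS = V_DD − I_D R_D = 5.14 − 0.627 × 20 = -7.4 V.
But -7.4 V < V_ov = 1.12 V, so the device is actually in triode.
In triode I_D = k_n[V_ov V_DS − ½ V_DS²] and I_D = (V_DD − V_DS)/R_D. Equating: 10 V_DS² − 23.4 V_DS + 5.14 = 0, giving V_DS = 0.245 V (the root below V_ov).
I_D = (5.14 − 0.245) / 20 = 0.245 mA.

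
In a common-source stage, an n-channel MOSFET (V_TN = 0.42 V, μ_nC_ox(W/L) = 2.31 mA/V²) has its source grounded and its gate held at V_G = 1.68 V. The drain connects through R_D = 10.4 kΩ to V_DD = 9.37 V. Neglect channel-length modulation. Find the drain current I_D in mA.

V_GS = V_G = 1.68 V, so V_ov = 1.68 − 0.42 = 1.26 V.
Assume saturation: I_D = ½ k_n V_ov² = 0.5 × 2.31 × 1.26² = 1.83 mA, giving V_DS = V_DD − I_D R_D = 9.37 − 1.83 × 10.4 = -9.7 V.
But -9.7 V < V_ov = 1.26 V, so the device is actually in triode.
In triode I_D = k_n[V_ov V_DS − ½ V_DS²] and I_D = (V_DD − V_DS)/R_D. Equating: 12 V_DS² − 31.27 V_DS + 9.37 = 0, giving V_DS = 0.346 V (the root below V_ov).
I_D = (9.37 − 0.346) / 10.4 = 0.868 mA.

I_D = 0.868 mA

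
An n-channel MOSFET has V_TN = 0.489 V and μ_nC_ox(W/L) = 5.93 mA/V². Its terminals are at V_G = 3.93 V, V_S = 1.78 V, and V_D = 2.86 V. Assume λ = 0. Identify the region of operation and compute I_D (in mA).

Triode; I_D = 7.18 mA

V_GS = V_G − V_S = 3.93 − 1.78 = 2.15 V; V_DS = V_D − V_S = 2.86 − 1.78 = 1.08 V.
V_ov = V_GS − V_TN = 2.15 − 0.489 = 1.66 V.
Since V_DS = 1.08 V < V_ov = 1.66 V, the device is in the triode region.
I_D = k_n [V_ov · V_DS − ½ V_DS²] = 5.93 × [1.66 × 1.08 − 0.5 × 1.08²] = 7.18 mA.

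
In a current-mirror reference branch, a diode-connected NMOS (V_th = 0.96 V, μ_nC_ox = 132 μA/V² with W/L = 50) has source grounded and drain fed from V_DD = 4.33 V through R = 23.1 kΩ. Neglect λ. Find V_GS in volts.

V_GS = 1.16 V

With gate tied to drain, V_GS = V_DS ≥ V_GS − V_th, so the device is in saturation.
k_n = μ_nC_ox · (W/L) = 6.6 mA/V².
KCL at the drain: ½ k_n (V_GS − V_th)² = (V_DD − V_GS)/R.
Let x = V_GS − 0.96. Then 76.2 x² + x − 3.37 = 0, giving x = 0.204 V (positive root), so V_GS = 1.16 V.
I_D = (V_DD − V_GS)/R = (4.33 − 1.16) / 23.1 = 0.137 mA.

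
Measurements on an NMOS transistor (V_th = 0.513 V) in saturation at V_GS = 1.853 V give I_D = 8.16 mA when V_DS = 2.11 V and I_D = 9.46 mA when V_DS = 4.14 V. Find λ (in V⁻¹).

With V_GS fixed, I_D ∝ (1 + λ V_DS) in saturation, so I_D2/I_D1 = (1 + λ V_DS2)/(1 + λ V_DS1).
9.46/8.16 = 1.159 = (1 + 4.14 λ)/(1 + 2.11 λ).
Solving: λ (I_D1 V_DS2 − I_D2 V_DS1) = I_D2 − I_D1, so λ = (9.46 − 8.16) / (8.16 × 4.14 − 9.46 × 2.11) = 1.3 / 13.8 = 0.0941 V⁻¹.

λ = 0.0941 V⁻¹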